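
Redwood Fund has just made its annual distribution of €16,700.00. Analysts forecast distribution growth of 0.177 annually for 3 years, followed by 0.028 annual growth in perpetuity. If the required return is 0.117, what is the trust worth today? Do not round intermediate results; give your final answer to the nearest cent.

D_1 = 19655.90000
D_2 = 23134.99430
D_3 = 27229.88829
Terminal value at year 3: TV = D_3×(1+g_2)/(r−g_2) = 27992.32516/0.089 = 314520.50745
P_0 = D_1/(1+r)^1 + D_2/(1+r)^2 + D_3/(1+r)^3 + TV/(1+r)^3
    = 17597.04566 + 18542.27640 + 19538.28050 + 225678.11639 = 281355.71895

€281355.72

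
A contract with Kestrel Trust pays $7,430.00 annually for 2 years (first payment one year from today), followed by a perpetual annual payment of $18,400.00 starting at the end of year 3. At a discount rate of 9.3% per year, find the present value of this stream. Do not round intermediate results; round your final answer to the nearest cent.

$178630.25

PV of 2-year annuity: $7,430.00 × [1 − (1+0.093)^−2] / 0.093 = 13017.20422
Perpetuity value at year 2: $18,400.00 / 0.093 = 197849.46237
PV of perpetuity: 197849.46237 / (1+0.093)^2 = 165613.04816
Total PV = 13017.20422 + 165613.04816 = 178630.25237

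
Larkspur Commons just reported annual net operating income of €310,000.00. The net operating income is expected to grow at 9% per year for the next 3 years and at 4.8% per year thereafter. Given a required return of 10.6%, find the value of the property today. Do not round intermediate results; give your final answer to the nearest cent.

€6265132.10

D_1 = 337900.00000
D_2 = 368311.00000
D_3 = 401458.99000
Terminal value at year 3: TV = D_3×(1+g_2)/(r−g_2) = 420729.02152/0.058 = 7253948.64690
P_0 = D_1/(1+r)^1 + D_2/(1+r)^2 + D_3/(1+r)^3 + TV/(1+r)^3
    = 305515.37071 + 301095.61851 + 296739.80486 + 5361781.30157 = 6265132.09564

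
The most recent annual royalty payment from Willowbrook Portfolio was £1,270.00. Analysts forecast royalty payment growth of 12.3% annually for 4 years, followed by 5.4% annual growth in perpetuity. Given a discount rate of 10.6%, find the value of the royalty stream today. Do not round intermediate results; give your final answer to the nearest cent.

£32639.71

D_1 = 1426.21000
D_2 = 1601.63383
D_3 = 1798.63479
D_4 = 2019.86687
Terminal value at year 4: TV = D_4×(1+g_2)/(r−g_2) = 2128.93968/0.052 = 40941.14772
P_0 = D_1/(1+r)^1 + D_2/(1+r)^2 + D_3/(1+r)^3 + D_4/(1+r)^4 + TV/(1+r)^4
    = 1289.52080 + 1309.34164 + 1329.46714 + 1349.90199 + 27361.47499 = 32639.70656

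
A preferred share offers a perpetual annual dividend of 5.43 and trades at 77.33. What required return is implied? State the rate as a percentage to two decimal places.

P = C/r ⇒ r = C/P = 5.43/77.33 = 0.070219

7.02%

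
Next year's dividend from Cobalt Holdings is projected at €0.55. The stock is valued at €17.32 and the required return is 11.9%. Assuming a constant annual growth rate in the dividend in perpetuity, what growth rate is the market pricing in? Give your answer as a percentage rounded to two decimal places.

P = D₁/(r−g) ⇒ g = r − D₁/P = 0.119 − €0.55/€17.32 = 0.087245

8.72%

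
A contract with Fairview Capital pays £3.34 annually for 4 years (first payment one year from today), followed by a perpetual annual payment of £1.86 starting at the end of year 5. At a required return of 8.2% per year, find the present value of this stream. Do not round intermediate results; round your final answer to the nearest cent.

PV of 4-year annuity: £3.34 × [1 − (1+0.082)^−4] / 0.082 = 11.01343
Perpetuity value at year 4: £1.86 / 0.082 = 22.68293
PV of perpetuity: 22.68293 / (1+0.082)^4 = 16.54970
Total PV = 11.01343 + 16.54970 = 27.56313

£27.56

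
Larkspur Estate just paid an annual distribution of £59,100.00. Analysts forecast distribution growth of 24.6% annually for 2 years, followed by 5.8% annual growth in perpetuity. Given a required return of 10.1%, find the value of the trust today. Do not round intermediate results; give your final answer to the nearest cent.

£2004945.93

D_1 = 73638.60000
D_2 = 91753.69560
Terminal value at year 2: TV = D_2×(1+g_2)/(r−g_2) = 97075.40994/0.043 = 2257567.67313
P_0 = D_1/(1+r)^1 + D_2/(1+r)^2 + TV/(1+r)^2
    = 66883.37875 + 75691.81646 + 1862370.73978 = 2004945.93499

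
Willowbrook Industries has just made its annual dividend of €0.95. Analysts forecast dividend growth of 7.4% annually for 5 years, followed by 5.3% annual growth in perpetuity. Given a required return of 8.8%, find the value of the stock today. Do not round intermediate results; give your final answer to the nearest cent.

€31.36

D_1 = 1.02030
D_2 = 1.09580
D_3 = 1.17689
D_4 = 1.26398
D_5 = 1.35752
Terminal value at year 5: TV = D_5×(1+g_2)/(r−g_2) = 1.42946/0.035 = 40.84184
P_0 = D_1/(1+r)^1 + D_2/(1+r)^2 + D_3/(1+r)^3 + D_4/(1+r)^4 + D_5/(1+r)^5 + TV/(1+r)^5
    = 0.93778 + 0.92571 + 0.91380 + 0.90204 + 0.89043 + 26.78927 = 31.35902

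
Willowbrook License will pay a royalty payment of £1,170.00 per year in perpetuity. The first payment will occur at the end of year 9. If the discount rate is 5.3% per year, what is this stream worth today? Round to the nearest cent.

Value at end of year 8: C / r = £1,170.00 / 0.053 = £22,075.4717
Discount to today: PV = £22,075.4717 / (1 + 0.053)^8 = £22,075.4717 / 1.511565 = £14,604.38

£14604.38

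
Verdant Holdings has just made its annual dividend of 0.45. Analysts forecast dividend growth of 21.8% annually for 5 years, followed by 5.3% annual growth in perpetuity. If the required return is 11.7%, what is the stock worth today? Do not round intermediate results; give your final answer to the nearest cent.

14.35

D_1 = 0.54810
D_2 = 0.66759
D_3 = 0.81312
D_4 = 0.99038
D_5 = 1.20628
Terminal value at year 5: TV = D_5×(1+g_2)/(r−g_2) = 1.27022/0.064 = 19.84711
P_0 = D_1/(1+r)^1 + D_2/(1+r)^2 + D_3/(1+r)^3 + D_4/(1+r)^4 + D_5/(1+r)^5 + TV/(1+r)^5
    = 0.49069 + 0.53506 + 0.58344 + 0.63619 + 0.69372 + 11.41383 = 14.35293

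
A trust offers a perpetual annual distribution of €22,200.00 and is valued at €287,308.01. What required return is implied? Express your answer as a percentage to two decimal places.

P = C/r ⇒ r = C/P = €22,200.00/€287,308.01 = 0.077269

7.73%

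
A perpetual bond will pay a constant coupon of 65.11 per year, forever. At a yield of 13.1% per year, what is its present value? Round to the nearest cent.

Level perpetuity: PV = C / r = 65.11 / 0.131 = 497.02

497.02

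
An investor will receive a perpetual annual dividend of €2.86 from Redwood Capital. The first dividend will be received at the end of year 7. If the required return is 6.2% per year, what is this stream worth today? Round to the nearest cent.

Value at end of year 6: C / r = €2.86 / 0.062 = €46.1290
Discount to today: PV = €46.1290 / (1 + 0.062)^6 = €46.1290 / 1.434654 = €32.15

€32.15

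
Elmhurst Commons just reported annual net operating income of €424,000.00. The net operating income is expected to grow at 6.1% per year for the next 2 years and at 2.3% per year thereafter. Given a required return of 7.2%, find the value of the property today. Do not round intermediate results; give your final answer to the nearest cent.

€9506340.24

D_1 = 449864.00000
D_2 = 477305.70400
Terminal value at year 2: TV = D_2×(1+g_2)/(r−g_2) = 488283.73519/0.049 = 9964974.18759
P_0 = D_1/(1+r)^1 + D_2/(1+r)^2 + TV/(1+r)^2
    = 419649.25373 + 415343.15131 + 8671347.83254 = 9506340.23759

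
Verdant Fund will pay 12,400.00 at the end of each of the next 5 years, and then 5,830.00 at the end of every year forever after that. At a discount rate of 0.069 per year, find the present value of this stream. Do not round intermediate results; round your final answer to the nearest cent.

111503.33

PV of 5-year annuity: 12,400.00 × [1 − (1+0.069)^−5] / 0.069 = 50978.87061
Perpetuity value at year 5: 5,830.00 / 0.069 = 84492.75362
PV of perpetuity: 84492.75362 / (1+0.069)^5 = 60524.46204
Total PV = 50978.87061 + 60524.46204 = 111503.33265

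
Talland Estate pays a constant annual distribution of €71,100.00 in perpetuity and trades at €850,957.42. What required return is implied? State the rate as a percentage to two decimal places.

8.36%

P = C/r ⇒ r = C/P = €71,100.00/€850,957.42 = 0.083553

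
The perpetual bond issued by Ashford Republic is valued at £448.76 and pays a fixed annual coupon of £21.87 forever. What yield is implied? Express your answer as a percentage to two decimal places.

4.87%

P = C/r ⇒ r = C/P = £21.87/£448.76 = 0.048734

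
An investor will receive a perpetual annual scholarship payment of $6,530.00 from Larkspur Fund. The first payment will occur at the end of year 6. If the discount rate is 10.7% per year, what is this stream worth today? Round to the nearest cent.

Value at end of year 5: C / r = $6,530.00 / 0.107 = $61,028.0374
Discount to today: PV = $61,028.0374 / (1 + 0.107)^5 = $61,028.0374 / 1.662410 = $36,710.58

$36710.58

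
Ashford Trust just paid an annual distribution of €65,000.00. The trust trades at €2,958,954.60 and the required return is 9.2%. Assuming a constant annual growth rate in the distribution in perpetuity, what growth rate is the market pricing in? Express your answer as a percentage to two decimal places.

P = D₀(1+g)/(r−g) ⇒ P(r−g) = D₀(1+g) ⇒ g(P+D₀) = P·r − D₀
g = (P·r − D₀)/(P + D₀) = (€2,958,954.60×0.092 − €65,000.00) / (€2,958,954.60 + €65,000.00) = 0.068527

6.85%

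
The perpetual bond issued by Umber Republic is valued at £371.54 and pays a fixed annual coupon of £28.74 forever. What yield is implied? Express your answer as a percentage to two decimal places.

P = C/r ⇒ r = C/P = £28.74/£371.54 = 0.077354

7.74%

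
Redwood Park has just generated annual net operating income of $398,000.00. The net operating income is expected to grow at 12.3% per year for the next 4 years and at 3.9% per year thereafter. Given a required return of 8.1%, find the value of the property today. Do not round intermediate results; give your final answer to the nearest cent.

$13220176.51

D_1 = 446954.00000
D_2 = 501929.34200
D_3 = 563666.65107
D_4 = 632997.64915
Terminal value at year 4: TV = D_4×(1+g_2)/(r−g_2) = 657684.55746/0.042 = 15659156.13009
P_0 = D_1/(1+r)^1 + D_2/(1+r)^2 + D_3/(1+r)^3 + D_4/(1+r)^4 + TV/(1+r)^4
    = 413463.45976 + 429527.71999 + 446216.12354 + 463552.92020 + 11467416.28785 = 13220176.51135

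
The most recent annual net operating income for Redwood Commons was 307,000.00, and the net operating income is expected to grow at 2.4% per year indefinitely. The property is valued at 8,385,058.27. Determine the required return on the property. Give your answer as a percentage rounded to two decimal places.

D₁ = 307,000.00 × 1.024 = 314,368.0000
P = D₁/(r − g) ⇒ r = D₁/P + g = 314,368.0000/8,385,058.27 + 0.024 = 0.037491 + 0.024 = 0.061491

6.15%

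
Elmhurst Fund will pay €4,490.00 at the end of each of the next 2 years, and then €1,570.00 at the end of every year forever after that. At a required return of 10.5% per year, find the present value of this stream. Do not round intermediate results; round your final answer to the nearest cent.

€19986.35

PV of 2-year annuity: €4,490.00 × [1 − (1+0.105)^−2] / 0.105 = 7740.58680
Perpetuity value at year 2: €1,570.00 / 0.105 = 14952.38095
PV of perpetuity: 14952.38095 / (1+0.105)^2 = 12245.76151
Total PV = 7740.58680 + 12245.76151 = 19986.34832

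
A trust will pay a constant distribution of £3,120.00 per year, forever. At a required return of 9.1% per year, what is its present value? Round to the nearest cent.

Level perpetuity: PV = C / r = £3,120.00 / 0.091 = £34,285.71

£34285.71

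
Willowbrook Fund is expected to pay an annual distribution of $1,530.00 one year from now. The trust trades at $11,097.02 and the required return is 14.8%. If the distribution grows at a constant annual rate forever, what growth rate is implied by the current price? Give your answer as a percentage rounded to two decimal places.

1.01%

P = D₁/(r−g) ⇒ g = r − D₁/P = 0.148 − $1,530.00/$11,097.02 = 0.010125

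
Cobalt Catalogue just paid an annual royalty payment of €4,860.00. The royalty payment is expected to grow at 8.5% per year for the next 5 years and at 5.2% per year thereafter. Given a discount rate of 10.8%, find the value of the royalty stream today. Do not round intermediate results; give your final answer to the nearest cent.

€105035.93

D_1 = 5273.10000
D_2 = 5721.31350
D_3 = 6207.62515
D_4 = 6735.27329
D_5 = 7307.77151
Terminal value at year 5: TV = D_5×(1+g_2)/(r−g_2) = 7687.77563/0.056 = 137281.70773
P_0 = D_1/(1+r)^1 + D_2/(1+r)^2 + D_3/(1+r)^3 + D_4/(1+r)^4 + D_5/(1+r)^5 + TV/(1+r)^5
    = 4759.11552 + 4660.32522 + 4563.58562 + 4468.85415 + 4376.08912 + 82207.95996 = 105035.92958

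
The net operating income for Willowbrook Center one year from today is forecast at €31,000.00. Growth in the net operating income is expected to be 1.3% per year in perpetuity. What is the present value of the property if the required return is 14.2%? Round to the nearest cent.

Growing perpetuity: P = D₁ / (r − g) = €31,000.0000 / (0.142 − 0.013) = €240,310.08

€240310.08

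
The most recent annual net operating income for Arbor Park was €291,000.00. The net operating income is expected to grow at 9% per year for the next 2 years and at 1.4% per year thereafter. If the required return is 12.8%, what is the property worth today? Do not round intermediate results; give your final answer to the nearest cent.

€2969832.96

D_1 = 317190.00000
D_2 = 345737.10000
Terminal value at year 2: TV = D_2×(1+g_2)/(r−g_2) = 350577.41940/0.114 = 3075240.52105
P_0 = D_1/(1+r)^1 + D_2/(1+r)^2 + TV/(1+r)^2
    = 281196.80851 + 271723.86638 + 2416912.28517 = 2969832.96006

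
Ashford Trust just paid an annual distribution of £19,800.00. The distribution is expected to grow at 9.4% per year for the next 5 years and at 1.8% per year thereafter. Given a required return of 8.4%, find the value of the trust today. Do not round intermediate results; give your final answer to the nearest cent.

£421522.81

D_1 = 21661.20000
D_2 = 23697.35280
D_3 = 25924.90396
D_4 = 28361.84494
D_5 = 31027.85836
Terminal value at year 5: TV = D_5×(1+g_2)/(r−g_2) = 31586.35981/0.066 = 478581.20925
P_0 = D_1/(1+r)^1 + D_2/(1+r)^2 + D_3/(1+r)^3 + D_4/(1+r)^4 + D_5/(1+r)^5 + TV/(1+r)^5
    = 19982.65683 + 20166.99868 + 20353.04110 + 20540.79978 + 20730.29056 + 319749.02708 = 421522.81403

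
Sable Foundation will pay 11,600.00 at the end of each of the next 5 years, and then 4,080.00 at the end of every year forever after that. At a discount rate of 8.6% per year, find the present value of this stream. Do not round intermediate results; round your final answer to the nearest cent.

PV of 5-year annuity: 11,600.00 × [1 − (1+0.086)^−5] / 0.086 = 45592.16069
Perpetuity value at year 5: 4,080.00 / 0.086 = 47441.86047
PV of perpetuity: 47441.86047 / (1+0.086)^5 = 31405.99705
Total PV = 45592.16069 + 31405.99705 = 76998.15774

76998.16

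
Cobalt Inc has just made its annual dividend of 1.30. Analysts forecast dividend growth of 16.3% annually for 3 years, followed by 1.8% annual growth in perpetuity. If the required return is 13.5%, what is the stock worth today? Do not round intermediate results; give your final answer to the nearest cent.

16.26

D_1 = 1.51190
D_2 = 1.75834
D_3 = 2.04495
Terminal value at year 3: TV = D_3×(1+g_2)/(r−g_2) = 2.08176/0.117 = 17.79280
P_0 = D_1/(1+r)^1 + D_2/(1+r)^2 + D_3/(1+r)^3 + TV/(1+r)^3
    = 1.33207 + 1.36493 + 1.39860 + 12.16905 = 16.26466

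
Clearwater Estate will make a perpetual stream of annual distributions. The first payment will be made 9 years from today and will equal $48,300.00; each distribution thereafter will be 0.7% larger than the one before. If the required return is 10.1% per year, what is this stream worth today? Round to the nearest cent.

Value at end of year 8: C₁ / (r − g) = $48,300.00 / (0.101 − 0.007) = $513,829.7872
Discount to today: PV = $513,829.7872 / (1 + 0.101)^8 = $513,829.7872 / 2.159228 = $237,969.19

$237969.19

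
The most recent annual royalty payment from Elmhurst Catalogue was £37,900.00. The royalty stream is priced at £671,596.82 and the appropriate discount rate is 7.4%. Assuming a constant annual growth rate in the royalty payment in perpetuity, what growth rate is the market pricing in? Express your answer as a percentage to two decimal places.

P = D₀(1+g)/(r−g) ⇒ P(r−g) = D₀(1+g) ⇒ g(P+D₀) = P·r − D₀
g = (P·r − D₀)/(P + D₀) = (£671,596.82×0.074 − £37,900.00) / (£671,596.82 + £37,900.00) = 0.016629

1.66%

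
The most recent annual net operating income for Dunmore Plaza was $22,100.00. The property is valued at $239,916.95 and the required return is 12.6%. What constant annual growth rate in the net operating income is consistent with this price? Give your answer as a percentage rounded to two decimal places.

3.10%

P = D₀(1+g)/(r−g) ⇒ P(r−g) = D₀(1+g) ⇒ g(P+D₀) = P·r − D₀
g = (P·r − D₀)/(P + D₀) = ($239,916.95×0.126 − $22,100.00) / ($239,916.95 + $22,100.00) = 0.031027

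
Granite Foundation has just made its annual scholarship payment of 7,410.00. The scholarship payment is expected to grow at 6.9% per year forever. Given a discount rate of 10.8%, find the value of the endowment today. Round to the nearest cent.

D₁ = D₀ × (1 + g) = 7,410.00 × 1.069 = 7,921.2900
Growing perpetuity: P = D₁ / (r − g) = 7,921.2900 / (0.108 − 0.069) = 203,110.00

203110.00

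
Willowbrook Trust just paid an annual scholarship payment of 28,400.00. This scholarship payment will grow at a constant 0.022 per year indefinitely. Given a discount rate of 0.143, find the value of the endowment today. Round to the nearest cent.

D₁ = D₀ × (1 + g) = 28,400.00 × 1.022 = 29,024.8000
Growing perpetuity: P = D₁ / (r − g) = 29,024.8000 / (0.143 − 0.022) = 239,874.38

239874.38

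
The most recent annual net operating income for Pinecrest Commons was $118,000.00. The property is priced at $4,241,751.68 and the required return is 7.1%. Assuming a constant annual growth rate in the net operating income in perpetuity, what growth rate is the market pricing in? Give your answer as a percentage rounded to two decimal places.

P = D₀(1+g)/(r−g) ⇒ P(r−g) = D₀(1+g) ⇒ g(P+D₀) = P·r − D₀
g = (P·r − D₀)/(P + D₀) = ($4,241,751.68×0.071 − $118,000.00) / ($4,241,751.68 + $118,000.00) = 0.042013

4.20%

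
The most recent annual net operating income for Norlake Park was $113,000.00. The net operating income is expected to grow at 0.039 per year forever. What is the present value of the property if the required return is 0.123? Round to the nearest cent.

D₁ = D₀ × (1 + g) = $113,000.00 × 1.039 = $117,407.0000
Growing perpetuity: P = D₁ / (r − g) = $117,407.0000 / (0.123 − 0.039) = $1,397,702.38

$1397702.38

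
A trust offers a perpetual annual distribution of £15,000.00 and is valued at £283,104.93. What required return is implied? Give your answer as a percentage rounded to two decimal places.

P = C/r ⇒ r = C/P = £15,000.00/£283,104.93 = 0.052984

5.30%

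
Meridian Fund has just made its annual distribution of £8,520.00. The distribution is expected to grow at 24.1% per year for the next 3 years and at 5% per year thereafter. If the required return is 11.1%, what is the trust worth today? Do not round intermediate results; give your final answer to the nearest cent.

D_1 = 10573.32000
D_2 = 13121.49012
D_3 = 16283.76924
Terminal value at year 3: TV = D_3×(1+g_2)/(r−g_2) = 17097.95770/0.061 = 280294.38854
P_0 = D_1/(1+r)^1 + D_2/(1+r)^2 + D_3/(1+r)^3 + TV/(1+r)^3
    = 9516.93969 + 10630.53300 + 11874.42975 + 204395.92189 = 236417.82433

£236417.82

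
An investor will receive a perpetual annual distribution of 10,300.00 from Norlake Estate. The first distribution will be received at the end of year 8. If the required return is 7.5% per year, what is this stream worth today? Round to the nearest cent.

Value at end of year 7: C / r = 10,300.00 / 0.075 = 137,333.3333
Discount to today: PV = 137,333.3333 / (1 + 0.075)^7 = 137,333.3333 / 1.659049 = 82,778.34

82778.34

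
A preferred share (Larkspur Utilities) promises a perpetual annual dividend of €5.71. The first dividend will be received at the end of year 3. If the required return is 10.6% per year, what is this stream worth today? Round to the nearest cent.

€44.04

Value at end of year 2: C / r = €5.71 / 0.106 = €53.8679
Discount to today: PV = €53.8679 / (1 + 0.106)^2 = €53.8679 / 1.223236 = €44.04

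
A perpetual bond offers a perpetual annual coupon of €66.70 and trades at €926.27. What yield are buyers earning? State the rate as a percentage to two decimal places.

P = C/r ⇒ r = C/P = €66.70/€926.27 = 0.072009

7.20%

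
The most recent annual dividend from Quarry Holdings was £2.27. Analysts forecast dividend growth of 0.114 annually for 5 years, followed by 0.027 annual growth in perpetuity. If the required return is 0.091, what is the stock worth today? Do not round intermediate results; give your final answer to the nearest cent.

D_1 = 2.52878
D_2 = 2.81706
D_3 = 3.13821
D_4 = 3.49596
D_5 = 3.89450
Terminal value at year 5: TV = D_5×(1+g_2)/(r−g_2) = 3.99965/0.064 = 62.49457
P_0 = D_1/(1+r)^1 + D_2/(1+r)^2 + D_3/(1+r)^3 + D_4/(1+r)^4 + D_5/(1+r)^5 + TV/(1+r)^5
    = 2.31786 + 2.36672 + 2.41661 + 2.46756 + 2.51958 + 40.43138 = 52.51970

£52.52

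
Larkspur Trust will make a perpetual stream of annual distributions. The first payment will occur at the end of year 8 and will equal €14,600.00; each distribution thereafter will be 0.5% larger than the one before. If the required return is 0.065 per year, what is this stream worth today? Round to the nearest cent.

Value at end of year 7: C₁ / (r − g) = €14,600.00 / (0.065 − 0.005) = €243,333.3333
Discount to today: PV = €243,333.3333 / (1 + 0.065)^7 = €243,333.3333 / 1.553987 = €156,586.51

€156586.51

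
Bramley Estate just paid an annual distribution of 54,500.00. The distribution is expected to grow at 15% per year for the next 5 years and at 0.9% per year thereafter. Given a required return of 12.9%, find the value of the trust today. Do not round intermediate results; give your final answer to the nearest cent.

790576.61

D_1 = 62675.00000
D_2 = 72076.25000
D_3 = 82887.68750
D_4 = 95320.84062
D_5 = 109618.96672
Terminal value at year 5: TV = D_5×(1+g_2)/(r−g_2) = 110605.53742/0.12 = 921712.81183
P_0 = D_1/(1+r)^1 + D_2/(1+r)^2 + D_3/(1+r)^3 + D_4/(1+r)^4 + D_5/(1+r)^5 + TV/(1+r)^5
    = 55513.72896 + 56546.31382 + 57598.10531 + 58669.46068 + 59760.74383 + 502488.25437 = 790576.60699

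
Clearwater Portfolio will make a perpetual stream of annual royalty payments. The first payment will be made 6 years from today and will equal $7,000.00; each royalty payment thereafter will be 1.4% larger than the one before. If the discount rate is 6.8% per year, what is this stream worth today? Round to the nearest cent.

Value at end of year 5: C₁ / (r − g) = $7,000.00 / (0.068 − 0.014) = $129,629.6296
Discount to today: PV = $129,629.6296 / (1 + 0.068)^5 = $129,629.6296 / 1.389493 = $93,292.78

$93292.78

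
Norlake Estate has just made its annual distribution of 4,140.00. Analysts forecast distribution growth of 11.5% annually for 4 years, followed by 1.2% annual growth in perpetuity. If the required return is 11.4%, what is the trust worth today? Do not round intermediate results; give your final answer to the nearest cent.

D_1 = 4616.10000
D_2 = 5146.95150
D_3 = 5738.85092
D_4 = 6398.81878
Terminal value at year 4: TV = D_4×(1+g_2)/(r−g_2) = 6475.60460/0.102 = 63486.31965
P_0 = D_1/(1+r)^1 + D_2/(1+r)^2 + D_3/(1+r)^3 + D_4/(1+r)^4 + TV/(1+r)^4
    = 4143.71634 + 4147.43601 + 4151.15902 + 4154.88538 + 41222.98042 = 57820.17717

57820.18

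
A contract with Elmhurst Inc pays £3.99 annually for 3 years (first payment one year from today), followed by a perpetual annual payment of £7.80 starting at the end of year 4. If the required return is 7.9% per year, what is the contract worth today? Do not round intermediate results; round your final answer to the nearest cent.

£88.90

PV of 3-year annuity: £3.99 × [1 − (1+0.079)^−3] / 0.079 = 10.30120
Perpetuity value at year 3: £7.80 / 0.079 = 98.73418
PV of perpetuity: 98.73418 / (1+0.079)^3 = 78.59649
Total PV = 10.30120 + 78.59649 = 88.89769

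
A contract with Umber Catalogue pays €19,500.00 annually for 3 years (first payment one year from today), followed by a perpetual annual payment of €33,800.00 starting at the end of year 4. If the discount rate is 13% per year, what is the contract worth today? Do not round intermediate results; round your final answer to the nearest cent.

PV of 3-year annuity: €19,500.00 × [1 − (1+0.13)^−3] / 0.13 = 46042.47566
Perpetuity value at year 3: €33,800.00 / 0.13 = 260000.00000
PV of perpetuity: 260000.00000 / (1+0.13)^3 = 180193.04219
Total PV = 46042.47566 + 180193.04219 = 226235.51785

€226235.52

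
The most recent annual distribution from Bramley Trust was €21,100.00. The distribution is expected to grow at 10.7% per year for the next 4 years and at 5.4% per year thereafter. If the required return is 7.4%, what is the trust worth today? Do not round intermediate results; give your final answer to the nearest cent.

D_1 = 23357.70000
D_2 = 25856.97390
D_3 = 28623.67011
D_4 = 31686.40281
Terminal value at year 4: TV = D_4×(1+g_2)/(r−g_2) = 33397.46856/0.02 = 1669873.42802
P_0 = D_1/(1+r)^1 + D_2/(1+r)^2 + D_3/(1+r)^3 + D_4/(1+r)^4 + TV/(1+r)^4
    = 21748.32402 + 22416.56862 + 23105.34586 + 23815.28666 + 1255065.60687 = 1346151.13203

€1346151.13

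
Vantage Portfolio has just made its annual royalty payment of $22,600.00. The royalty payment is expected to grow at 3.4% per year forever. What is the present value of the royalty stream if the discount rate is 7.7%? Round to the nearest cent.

D₁ = D₀ × (1 + g) = $22,600.00 × 1.034 = $23,368.4000
Growing perpetuity: P = D₁ / (r − g) = $23,368.4000 / (0.077 − 0.034) = $543,451.16

$543451.16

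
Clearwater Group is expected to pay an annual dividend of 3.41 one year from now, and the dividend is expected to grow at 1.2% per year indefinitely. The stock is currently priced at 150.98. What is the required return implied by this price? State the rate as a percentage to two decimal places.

P = D₁/(r − g) ⇒ r = D₁/P + g = 3.4100/150.98 + 0.012 = 0.022586 + 0.012 = 0.034586

3.46%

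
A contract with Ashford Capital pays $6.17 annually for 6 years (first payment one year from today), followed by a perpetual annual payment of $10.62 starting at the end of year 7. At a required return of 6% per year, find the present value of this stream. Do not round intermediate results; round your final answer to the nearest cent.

$155.12

PV of 6-year annuity: $6.17 × [1 − (1+0.06)^−6] / 0.06 = 30.33989
Perpetuity value at year 6: $10.62 / 0.06 = 177.00000
PV of perpetuity: 177.00000 / (1+0.06)^6 = 124.77802
Total PV = 30.33989 + 124.77802 = 155.11791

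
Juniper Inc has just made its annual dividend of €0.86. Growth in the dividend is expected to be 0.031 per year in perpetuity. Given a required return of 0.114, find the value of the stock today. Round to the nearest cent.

D₁ = D₀ × (1 + g) = €0.86 × 1.031 = €0.8867
Growing perpetuity: P = D₁ / (r − g) = €0.8867 / (0.114 − 0.031) = €10.68

€10.68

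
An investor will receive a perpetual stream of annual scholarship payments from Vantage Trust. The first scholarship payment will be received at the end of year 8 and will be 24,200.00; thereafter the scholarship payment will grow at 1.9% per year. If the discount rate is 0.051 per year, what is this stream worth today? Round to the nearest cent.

Value at end of year 7: C₁ / (r − g) = 24,200.00 / (0.051 − 0.019) = 756,250.0000
Discount to today: PV = 756,250.0000 / (1 + 0.051)^7 = 756,250.0000 / 1.416508 = 533,883.35

533883.35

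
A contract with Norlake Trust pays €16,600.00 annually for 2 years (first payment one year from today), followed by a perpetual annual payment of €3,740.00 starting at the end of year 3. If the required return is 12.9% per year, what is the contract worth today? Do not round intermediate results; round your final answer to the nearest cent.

PV of 2-year annuity: €16,600.00 × [1 − (1+0.129)^−2] / 0.129 = 27726.55203
Perpetuity value at year 2: €3,740.00 / 0.129 = 28992.24806
PV of perpetuity: 28992.24806 / (1+0.129)^2 = 22745.42249
Total PV = 27726.55203 + 22745.42249 = 50471.97451

€50471.97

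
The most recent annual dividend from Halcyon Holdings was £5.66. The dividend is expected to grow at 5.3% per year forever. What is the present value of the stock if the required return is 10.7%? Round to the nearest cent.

£110.37

D₁ = D₀ × (1 + g) = £5.66 × 1.053 = £5.9600
Growing perpetuity: P = D₁ / (r − g) = £5.9600 / (0.107 − 0.053) = £110.37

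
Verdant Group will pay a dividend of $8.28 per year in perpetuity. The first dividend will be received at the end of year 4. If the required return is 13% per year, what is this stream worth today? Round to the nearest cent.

Value at end of year 3: C / r = $8.28 / 0.13 = $63.6923
Discount to today: PV = $63.6923 / (1 + 0.13)^3 = $63.6923 / 1.442897 = $44.14

$44.14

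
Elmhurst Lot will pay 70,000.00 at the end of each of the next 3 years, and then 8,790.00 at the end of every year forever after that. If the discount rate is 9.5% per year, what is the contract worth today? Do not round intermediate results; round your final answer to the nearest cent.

PV of 3-year annuity: 70,000.00 × [1 − (1+0.095)^−3] / 0.095 = 175623.47794
Perpetuity value at year 3: 8,790.00 / 0.095 = 92526.31579
PV of perpetuity: 92526.31579 / (1+0.095)^3 = 70473.02477
Total PV = 175623.47794 + 70473.02477 = 246096.50272

246096.50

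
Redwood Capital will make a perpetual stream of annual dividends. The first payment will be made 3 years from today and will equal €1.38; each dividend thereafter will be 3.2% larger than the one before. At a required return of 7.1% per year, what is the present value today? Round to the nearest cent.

Value at end of year 2: C₁ / (r − g) = €1.38 / (0.071 − 0.032) = €35.3846
Discount to today: PV = €35.3846 / (1 + 0.071)^2 = €35.3846 / 1.147041 = €30.85

€30.85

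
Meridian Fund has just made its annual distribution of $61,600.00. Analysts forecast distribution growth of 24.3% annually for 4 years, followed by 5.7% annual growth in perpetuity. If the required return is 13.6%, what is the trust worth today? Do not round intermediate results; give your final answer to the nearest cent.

$1491556.07

D_1 = 76568.80000
D_2 = 95175.01840
D_3 = 118302.54787
D_4 = 147050.06700
Terminal value at year 4: TV = D_4×(1+g_2)/(r−g_2) = 155431.92082/0.079 = 1967492.66865
P_0 = D_1/(1+r)^1 + D_2/(1+r)^2 + D_3/(1+r)^3 + D_4/(1+r)^4 + TV/(1+r)^4
    = 67402.11268 + 73750.72716 + 80697.31854 + 88298.21034 + 1181407.70038 = 1491556.06910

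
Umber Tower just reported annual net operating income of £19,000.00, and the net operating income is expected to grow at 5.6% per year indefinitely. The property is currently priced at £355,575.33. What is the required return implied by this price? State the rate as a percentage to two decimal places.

D₁ = £19,000.00 × 1.056 = £20,064.0000
P = D₁/(r − g) ⇒ r = D₁/P + g = £20,064.0000/£355,575.33 + 0.056 = 0.056427 + 0.056 = 0.112427

11.24%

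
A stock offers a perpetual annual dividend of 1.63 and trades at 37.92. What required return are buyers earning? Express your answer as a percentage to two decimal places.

4.30%

P = C/r ⇒ r = C/P = 1.63/37.92 = 0.042985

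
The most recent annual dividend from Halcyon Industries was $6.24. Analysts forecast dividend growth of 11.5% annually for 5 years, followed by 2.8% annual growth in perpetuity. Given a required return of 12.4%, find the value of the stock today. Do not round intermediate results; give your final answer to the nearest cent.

$94.65

D_1 = 6.95760
D_2 = 7.75772
D_3 = 8.64986
D_4 = 9.64460
D_5 = 10.75373
Terminal value at year 5: TV = D_5×(1+g_2)/(r−g_2) = 11.05483/0.096 = 115.15447
P_0 = D_1/(1+r)^1 + D_2/(1+r)^2 + D_3/(1+r)^3 + D_4/(1+r)^4 + D_5/(1+r)^5 + TV/(1+r)^5
    = 6.19004 + 6.14047 + 6.09130 + 6.04253 + 5.99415 + 64.18732 = 94.64581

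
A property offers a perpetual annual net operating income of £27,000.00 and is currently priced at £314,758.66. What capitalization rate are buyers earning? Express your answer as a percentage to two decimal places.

P = C/r ⇒ r = C/P = £27,000.00/£314,758.66 = 0.085780

8.58%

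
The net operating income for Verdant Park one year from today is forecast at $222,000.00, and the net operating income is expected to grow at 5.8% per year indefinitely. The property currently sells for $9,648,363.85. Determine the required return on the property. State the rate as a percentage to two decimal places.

P = D₁/(r − g) ⇒ r = D₁/P + g = $222,000.0000/$9,648,363.85 + 0.058 = 0.023009 + 0.058 = 0.081009

8.10%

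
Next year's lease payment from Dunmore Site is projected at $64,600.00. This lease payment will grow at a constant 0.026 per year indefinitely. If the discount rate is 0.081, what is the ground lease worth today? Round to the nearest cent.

Growing perpetuity: P = D₁ / (r − g) = $64,600.0000 / (0.081 − 0.026) = $1,174,545.45

$1174545.45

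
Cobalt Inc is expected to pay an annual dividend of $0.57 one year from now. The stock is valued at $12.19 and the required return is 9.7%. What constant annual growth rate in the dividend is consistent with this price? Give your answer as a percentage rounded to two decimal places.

5.02%

P = D₁/(r−g) ⇒ g = r − D₁/P = 0.097 − $0.57/$12.19 = 0.050240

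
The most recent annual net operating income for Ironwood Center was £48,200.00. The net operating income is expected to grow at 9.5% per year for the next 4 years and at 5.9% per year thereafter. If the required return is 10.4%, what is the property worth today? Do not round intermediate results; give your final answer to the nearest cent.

D_1 = 52779.00000
D_2 = 57793.00500
D_3 = 63283.34047
D_4 = 69295.25782
Terminal value at year 4: TV = D_4×(1+g_2)/(r−g_2) = 73383.67803/0.045 = 1630748.40070
P_0 = D_1/(1+r)^1 + D_2/(1+r)^2 + D_3/(1+r)^3 + D_4/(1+r)^4 + TV/(1+r)^4
    = 47807.06522 + 47417.33371 + 47030.77936 + 46647.37626 + 1097768.25475 = 1286670.80929

£1286670.81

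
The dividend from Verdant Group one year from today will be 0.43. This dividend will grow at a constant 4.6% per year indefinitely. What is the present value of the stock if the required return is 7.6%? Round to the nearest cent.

Growing perpetuity: P = D₁ / (r − g) = 0.4300 / (0.076 − 0.046) = 14.33

14.33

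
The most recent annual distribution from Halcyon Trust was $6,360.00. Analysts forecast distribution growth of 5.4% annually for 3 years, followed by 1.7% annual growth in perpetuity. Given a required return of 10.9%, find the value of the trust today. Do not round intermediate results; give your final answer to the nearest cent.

$77604.86

D_1 = 6703.44000
D_2 = 7065.42576
D_3 = 7446.95875
Terminal value at year 3: TV = D_3×(1+g_2)/(r−g_2) = 7573.55705/0.092 = 82321.27228
P_0 = D_1/(1+r)^1 + D_2/(1+r)^2 + D_3/(1+r)^3 + TV/(1+r)^3
    = 6044.58070 + 5744.80438 + 5459.89524 + 60355.58107 = 77604.86139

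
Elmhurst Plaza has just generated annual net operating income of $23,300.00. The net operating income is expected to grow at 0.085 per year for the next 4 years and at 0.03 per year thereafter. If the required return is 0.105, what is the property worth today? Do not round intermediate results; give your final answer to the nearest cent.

$386500.06

D_1 = 25280.50000
D_2 = 27429.34250
D_3 = 29760.83661
D_4 = 32290.50772
Terminal value at year 4: TV = D_4×(1+g_2)/(r−g_2) = 33259.22296/0.075 = 443456.30608
P_0 = D_1/(1+r)^1 + D_2/(1+r)^2 + D_3/(1+r)^3 + D_4/(1+r)^4 + TV/(1+r)^4
    = 22878.28054 + 22464.19402 + 22057.60227 + 21658.36965 + 297441.60986 = 386500.05634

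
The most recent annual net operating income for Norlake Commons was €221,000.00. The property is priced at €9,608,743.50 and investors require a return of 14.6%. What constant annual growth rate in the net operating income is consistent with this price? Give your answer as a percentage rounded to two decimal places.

P = D₀(1+g)/(r−g) ⇒ P(r−g) = D₀(1+g) ⇒ g(P+D₀) = P·r − D₀
g = (P·r − D₀)/(P + D₀) = (€9,608,743.50×0.146 − €221,000.00) / (€9,608,743.50 + €221,000.00) = 0.120235

12.02%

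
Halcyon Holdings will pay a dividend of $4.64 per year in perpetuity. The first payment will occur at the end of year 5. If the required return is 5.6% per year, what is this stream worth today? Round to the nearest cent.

$66.63

Value at end of year 4: C / r = $4.64 / 0.056 = $82.8571
Discount to today: PV = $82.8571 / (1 + 0.056)^4 = $82.8571 / 1.243528 = $66.63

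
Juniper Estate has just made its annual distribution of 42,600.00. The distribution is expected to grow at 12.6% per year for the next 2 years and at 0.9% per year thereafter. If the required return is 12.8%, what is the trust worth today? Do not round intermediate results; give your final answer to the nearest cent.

444898.85

D_1 = 47967.60000
D_2 = 54011.51760
Terminal value at year 2: TV = D_2×(1+g_2)/(r−g_2) = 54497.62126/0.119 = 457963.20385
P_0 = D_1/(1+r)^1 + D_2/(1+r)^2 + TV/(1+r)^2
    = 42524.46809 + 42449.07009 + 359925.30860 = 444898.84677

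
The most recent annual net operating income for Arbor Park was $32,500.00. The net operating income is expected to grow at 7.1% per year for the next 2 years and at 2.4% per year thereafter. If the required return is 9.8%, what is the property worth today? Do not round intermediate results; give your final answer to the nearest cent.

$490505.93

D_1 = 34807.50000
D_2 = 37278.83250
Terminal value at year 2: TV = D_2×(1+g_2)/(r−g_2) = 38173.52448/0.074 = 515858.43892
P_0 = D_1/(1+r)^1 + D_2/(1+r)^2 + TV/(1+r)^2
    = 31700.81967 + 30921.29132 + 427883.81502 = 490505.92601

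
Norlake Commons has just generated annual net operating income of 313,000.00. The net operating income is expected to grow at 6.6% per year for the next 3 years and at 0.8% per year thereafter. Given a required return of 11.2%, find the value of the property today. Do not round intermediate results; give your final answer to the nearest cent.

3536001.36

D_1 = 333658.00000
D_2 = 355679.42800
D_3 = 379154.27025
Terminal value at year 3: TV = D_3×(1+g_2)/(r−g_2) = 382187.50441/0.104 = 3674879.85010
P_0 = D_1/(1+r)^1 + D_2/(1+r)^2 + D_3/(1+r)^3 + TV/(1+r)^3
    = 300052.15827 + 287639.92870 + 275741.15468 + 2672568.11455 = 3536001.35620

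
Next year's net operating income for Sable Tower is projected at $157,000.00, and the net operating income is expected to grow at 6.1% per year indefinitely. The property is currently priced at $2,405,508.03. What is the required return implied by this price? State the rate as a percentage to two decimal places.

12.63%

P = D₁/(r − g) ⇒ r = D₁/P + g = $157,000.0000/$2,405,508.03 + 0.061 = 0.065267 + 0.061 = 0.126267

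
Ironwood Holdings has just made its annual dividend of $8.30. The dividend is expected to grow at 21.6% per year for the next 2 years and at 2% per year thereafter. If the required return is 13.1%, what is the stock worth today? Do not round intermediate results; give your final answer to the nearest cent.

$106.68

D_1 = 10.09280
D_2 = 12.27284
Terminal value at year 2: TV = D_2×(1+g_2)/(r−g_2) = 12.51830/0.111 = 112.77749
P_0 = D_1/(1+r)^1 + D_2/(1+r)^2 + TV/(1+r)^2
    = 8.92378 + 9.59445 + 88.16521 = 106.68344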